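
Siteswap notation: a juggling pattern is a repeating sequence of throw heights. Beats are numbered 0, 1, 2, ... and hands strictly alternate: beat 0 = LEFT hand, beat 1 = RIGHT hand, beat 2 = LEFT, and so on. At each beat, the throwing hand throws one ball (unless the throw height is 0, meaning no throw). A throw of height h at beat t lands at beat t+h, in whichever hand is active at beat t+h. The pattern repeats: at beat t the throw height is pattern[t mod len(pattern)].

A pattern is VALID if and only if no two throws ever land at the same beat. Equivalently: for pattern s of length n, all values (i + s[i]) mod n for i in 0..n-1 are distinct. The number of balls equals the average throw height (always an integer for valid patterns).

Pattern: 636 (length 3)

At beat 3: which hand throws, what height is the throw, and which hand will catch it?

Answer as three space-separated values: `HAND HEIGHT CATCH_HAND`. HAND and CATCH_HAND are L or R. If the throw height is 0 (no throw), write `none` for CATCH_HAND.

Beat 3: 3 mod 2 = 1, so hand = R
Throw height = pattern[3 mod 3] = pattern[0] = 6
Lands at beat 3+6=9, 9 mod 2 = 1, so catch hand = R

Answer: R 6 R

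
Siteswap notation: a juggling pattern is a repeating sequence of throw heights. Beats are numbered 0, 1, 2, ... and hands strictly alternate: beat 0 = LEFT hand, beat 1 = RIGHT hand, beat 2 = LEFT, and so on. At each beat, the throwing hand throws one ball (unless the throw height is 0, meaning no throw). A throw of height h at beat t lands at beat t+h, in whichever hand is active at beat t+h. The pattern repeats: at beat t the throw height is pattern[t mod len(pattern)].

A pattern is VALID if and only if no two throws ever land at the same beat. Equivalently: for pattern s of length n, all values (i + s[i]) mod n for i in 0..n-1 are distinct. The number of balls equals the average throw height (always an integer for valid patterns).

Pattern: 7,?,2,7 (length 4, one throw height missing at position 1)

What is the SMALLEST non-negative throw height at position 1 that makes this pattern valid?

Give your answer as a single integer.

i=0: (0 + 7) mod 4 = 3
i=1: s[i]=? (unknown)
i=2: (2 + 2) mod 4 = 0
i=3: (3 + 7) mod 4 = 2
Known residues: [0, 2, 3]; need a permutation of 0..3, so missing residue r = 1
Need (1 + s) mod 4 = 1; smallest s = (1 - 1) mod 4 = 0

Answer: 0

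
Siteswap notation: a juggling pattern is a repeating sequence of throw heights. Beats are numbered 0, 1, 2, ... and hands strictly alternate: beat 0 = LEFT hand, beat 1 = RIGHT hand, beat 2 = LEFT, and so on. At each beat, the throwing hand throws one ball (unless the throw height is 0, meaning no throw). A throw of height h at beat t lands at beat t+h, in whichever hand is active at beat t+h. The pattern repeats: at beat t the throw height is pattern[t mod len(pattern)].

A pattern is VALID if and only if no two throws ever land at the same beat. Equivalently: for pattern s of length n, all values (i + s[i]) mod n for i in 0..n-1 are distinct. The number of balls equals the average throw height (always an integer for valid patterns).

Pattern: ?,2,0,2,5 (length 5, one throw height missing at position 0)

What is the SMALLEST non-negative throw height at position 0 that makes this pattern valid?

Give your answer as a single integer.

Answer: 1

Derivation:
i=0: s[i]=? (unknown)
i=1: (1 + 2) mod 5 = 3
i=2: (2 + 0) mod 5 = 2
i=3: (3 + 2) mod 5 = 0
i=4: (4 + 5) mod 5 = 4
Known residues: [0, 2, 3, 4]; need a permutation of 0..4, so missing residue r = 1
Need (0 + s) mod 5 = 1; smallest s = (1 - 0) mod 5 = 1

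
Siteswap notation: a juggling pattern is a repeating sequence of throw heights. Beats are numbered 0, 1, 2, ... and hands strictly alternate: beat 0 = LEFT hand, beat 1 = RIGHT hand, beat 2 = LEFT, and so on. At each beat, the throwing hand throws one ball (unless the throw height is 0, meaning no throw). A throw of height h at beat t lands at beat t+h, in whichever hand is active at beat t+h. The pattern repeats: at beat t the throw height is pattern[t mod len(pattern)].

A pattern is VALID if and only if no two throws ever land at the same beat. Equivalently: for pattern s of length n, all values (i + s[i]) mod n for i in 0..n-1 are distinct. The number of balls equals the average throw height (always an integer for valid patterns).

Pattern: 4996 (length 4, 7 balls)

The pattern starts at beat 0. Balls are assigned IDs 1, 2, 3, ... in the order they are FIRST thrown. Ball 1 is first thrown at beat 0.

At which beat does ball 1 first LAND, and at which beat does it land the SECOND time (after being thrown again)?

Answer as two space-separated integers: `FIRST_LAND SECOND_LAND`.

Beat 0 (L): throw ball1 h=4 -> lands@4:L; in-air after throw: [b1@4:L]
Beat 1 (R): throw ball2 h=9 -> lands@10:L; in-air after throw: [b1@4:L b2@10:L]
Beat 2 (L): throw ball3 h=9 -> lands@11:R; in-air after throw: [b1@4:L b2@10:L b3@11:R]
Beat 3 (R): throw ball4 h=6 -> lands@9:R; in-air after throw: [b1@4:L b4@9:R b2@10:L b3@11:R]
Beat 4 (L): throw ball1 h=4 -> lands@8:L; in-air after throw: [b1@8:L b4@9:R b2@10:L b3@11:R]
Beat 5 (R): throw ball5 h=9 -> lands@14:L; in-air after throw: [b1@8:L b4@9:R b2@10:L b3@11:R b5@14:L]
Beat 6 (L): throw ball6 h=9 -> lands@15:R; in-air after throw: [b1@8:L b4@9:R b2@10:L b3@11:R b5@14:L b6@15:R]
Beat 7 (R): throw ball7 h=6 -> lands@13:R; in-air after throw: [b1@8:L b4@9:R b2@10:L b3@11:R b7@13:R b5@14:L b6@15:R]
Beat 8 (L): throw ball1 h=4 -> lands@12:L; in-air after throw: [b4@9:R b2@10:L b3@11:R b1@12:L b7@13:R b5@14:L b6@15:R]
Ball 1: thrown@0 h=4 -> first land @4; rethrown@4 h=4 -> second land @8

Answer: 4 8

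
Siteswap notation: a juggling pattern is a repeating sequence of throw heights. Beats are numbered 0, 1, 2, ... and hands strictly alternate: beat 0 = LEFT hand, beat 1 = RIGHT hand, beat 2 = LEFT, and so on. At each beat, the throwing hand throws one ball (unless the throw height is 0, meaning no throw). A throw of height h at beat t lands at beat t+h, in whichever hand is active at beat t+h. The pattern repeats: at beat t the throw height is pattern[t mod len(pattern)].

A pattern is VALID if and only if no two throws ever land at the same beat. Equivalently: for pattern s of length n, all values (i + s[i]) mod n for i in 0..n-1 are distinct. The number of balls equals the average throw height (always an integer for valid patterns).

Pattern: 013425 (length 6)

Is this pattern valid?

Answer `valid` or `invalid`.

i=0: (i + s[i]) mod n = (0 + 0) mod 6 = 0
i=1: (i + s[i]) mod n = (1 + 1) mod 6 = 2
i=2: (i + s[i]) mod n = (2 + 3) mod 6 = 5
i=3: (i + s[i]) mod n = (3 + 4) mod 6 = 1
i=4: (i + s[i]) mod n = (4 + 2) mod 6 = 0
i=5: (i + s[i]) mod n = (5 + 5) mod 6 = 4
Residues: [0, 2, 5, 1, 0, 4], distinct: False

Answer: invalid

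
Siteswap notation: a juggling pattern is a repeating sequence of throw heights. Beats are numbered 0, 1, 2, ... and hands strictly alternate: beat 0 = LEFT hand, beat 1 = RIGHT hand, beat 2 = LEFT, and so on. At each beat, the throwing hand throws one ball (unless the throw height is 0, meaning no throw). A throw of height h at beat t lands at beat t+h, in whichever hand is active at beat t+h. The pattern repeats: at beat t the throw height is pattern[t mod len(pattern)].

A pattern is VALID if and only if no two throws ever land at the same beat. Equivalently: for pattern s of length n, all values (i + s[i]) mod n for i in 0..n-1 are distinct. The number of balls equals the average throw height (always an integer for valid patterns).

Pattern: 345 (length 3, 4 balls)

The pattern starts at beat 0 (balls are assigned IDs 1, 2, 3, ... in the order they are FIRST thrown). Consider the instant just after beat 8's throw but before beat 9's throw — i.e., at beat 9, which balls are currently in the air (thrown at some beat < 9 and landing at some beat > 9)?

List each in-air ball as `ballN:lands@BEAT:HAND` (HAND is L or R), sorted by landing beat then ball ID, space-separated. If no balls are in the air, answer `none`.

Answer: ball2:lands@10:L ball3:lands@11:R ball4:lands@13:R

Derivation:
Beat 0 (L): throw ball1 h=3 -> lands@3:R; in-air after throw: [b1@3:R]
Beat 1 (R): throw ball2 h=4 -> lands@5:R; in-air after throw: [b1@3:R b2@5:R]
Beat 2 (L): throw ball3 h=5 -> lands@7:R; in-air after throw: [b1@3:R b2@5:R b3@7:R]
Beat 3 (R): throw ball1 h=3 -> lands@6:L; in-air after throw: [b2@5:R b1@6:L b3@7:R]
Beat 4 (L): throw ball4 h=4 -> lands@8:L; in-air after throw: [b2@5:R b1@6:L b3@7:R b4@8:L]
Beat 5 (R): throw ball2 h=5 -> lands@10:L; in-air after throw: [b1@6:L b3@7:R b4@8:L b2@10:L]
Beat 6 (L): throw ball1 h=3 -> lands@9:R; in-air after throw: [b3@7:R b4@8:L b1@9:R b2@10:L]
Beat 7 (R): throw ball3 h=4 -> lands@11:R; in-air after throw: [b4@8:L b1@9:R b2@10:L b3@11:R]
Beat 8 (L): throw ball4 h=5 -> lands@13:R; in-air after throw: [b1@9:R b2@10:L b3@11:R b4@13:R]
Beat 9 (R): throw ball1 h=3 -> lands@12:L; in-air after throw: [b2@10:L b3@11:R b1@12:L b4@13:R]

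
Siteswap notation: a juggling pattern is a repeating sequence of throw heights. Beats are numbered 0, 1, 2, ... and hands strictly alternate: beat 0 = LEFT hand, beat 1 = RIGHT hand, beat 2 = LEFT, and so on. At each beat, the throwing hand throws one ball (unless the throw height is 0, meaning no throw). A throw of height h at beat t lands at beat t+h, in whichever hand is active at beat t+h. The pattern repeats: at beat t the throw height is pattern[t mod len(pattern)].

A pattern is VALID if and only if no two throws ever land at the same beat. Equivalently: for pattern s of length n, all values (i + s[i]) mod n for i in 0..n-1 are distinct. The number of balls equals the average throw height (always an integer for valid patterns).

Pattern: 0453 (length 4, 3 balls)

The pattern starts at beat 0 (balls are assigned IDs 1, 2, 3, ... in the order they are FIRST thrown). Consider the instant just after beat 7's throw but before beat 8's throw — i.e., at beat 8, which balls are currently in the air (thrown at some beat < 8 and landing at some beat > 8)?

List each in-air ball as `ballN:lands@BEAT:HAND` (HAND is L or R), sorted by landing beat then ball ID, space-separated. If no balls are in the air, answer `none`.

Answer: ball1:lands@9:R ball2:lands@10:L ball3:lands@11:R

Derivation:
Beat 1 (R): throw ball1 h=4 -> lands@5:R; in-air after throw: [b1@5:R]
Beat 2 (L): throw ball2 h=5 -> lands@7:R; in-air after throw: [b1@5:R b2@7:R]
Beat 3 (R): throw ball3 h=3 -> lands@6:L; in-air after throw: [b1@5:R b3@6:L b2@7:R]
Beat 5 (R): throw ball1 h=4 -> lands@9:R; in-air after throw: [b3@6:L b2@7:R b1@9:R]
Beat 6 (L): throw ball3 h=5 -> lands@11:R; in-air after throw: [b2@7:R b1@9:R b3@11:R]
Beat 7 (R): throw ball2 h=3 -> lands@10:L; in-air after throw: [b1@9:R b2@10:L b3@11:R]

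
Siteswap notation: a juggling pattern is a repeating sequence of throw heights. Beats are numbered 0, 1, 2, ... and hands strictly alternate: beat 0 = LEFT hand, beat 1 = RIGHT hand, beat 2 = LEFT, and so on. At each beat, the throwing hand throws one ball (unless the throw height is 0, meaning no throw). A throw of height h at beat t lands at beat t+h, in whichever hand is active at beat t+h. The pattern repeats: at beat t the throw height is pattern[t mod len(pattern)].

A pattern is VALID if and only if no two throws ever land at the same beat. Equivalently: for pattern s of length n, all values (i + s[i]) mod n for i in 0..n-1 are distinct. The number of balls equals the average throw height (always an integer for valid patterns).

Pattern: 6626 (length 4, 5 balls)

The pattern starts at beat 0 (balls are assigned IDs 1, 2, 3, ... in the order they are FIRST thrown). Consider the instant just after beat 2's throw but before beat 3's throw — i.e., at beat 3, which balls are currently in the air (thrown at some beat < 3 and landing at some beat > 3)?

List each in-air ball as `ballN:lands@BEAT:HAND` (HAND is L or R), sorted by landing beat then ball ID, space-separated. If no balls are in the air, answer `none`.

Beat 0 (L): throw ball1 h=6 -> lands@6:L; in-air after throw: [b1@6:L]
Beat 1 (R): throw ball2 h=6 -> lands@7:R; in-air after throw: [b1@6:L b2@7:R]
Beat 2 (L): throw ball3 h=2 -> lands@4:L; in-air after throw: [b3@4:L b1@6:L b2@7:R]
Beat 3 (R): throw ball4 h=6 -> lands@9:R; in-air after throw: [b3@4:L b1@6:L b2@7:R b4@9:R]

Answer: ball3:lands@4:L ball1:lands@6:L ball2:lands@7:R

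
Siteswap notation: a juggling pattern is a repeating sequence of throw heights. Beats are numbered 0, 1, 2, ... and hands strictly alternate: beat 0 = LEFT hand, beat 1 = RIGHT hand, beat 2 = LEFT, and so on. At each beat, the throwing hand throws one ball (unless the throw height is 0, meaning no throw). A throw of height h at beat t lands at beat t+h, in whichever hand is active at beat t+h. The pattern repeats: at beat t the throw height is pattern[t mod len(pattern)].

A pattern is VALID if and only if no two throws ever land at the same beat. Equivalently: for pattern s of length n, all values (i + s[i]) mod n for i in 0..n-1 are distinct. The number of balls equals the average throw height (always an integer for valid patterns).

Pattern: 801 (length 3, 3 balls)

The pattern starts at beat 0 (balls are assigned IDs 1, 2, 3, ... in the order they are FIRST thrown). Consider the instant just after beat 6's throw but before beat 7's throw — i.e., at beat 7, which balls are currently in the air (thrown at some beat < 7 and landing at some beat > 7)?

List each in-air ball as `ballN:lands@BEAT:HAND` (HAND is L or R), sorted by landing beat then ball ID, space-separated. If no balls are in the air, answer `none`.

Beat 0 (L): throw ball1 h=8 -> lands@8:L; in-air after throw: [b1@8:L]
Beat 2 (L): throw ball2 h=1 -> lands@3:R; in-air after throw: [b2@3:R b1@8:L]
Beat 3 (R): throw ball2 h=8 -> lands@11:R; in-air after throw: [b1@8:L b2@11:R]
Beat 5 (R): throw ball3 h=1 -> lands@6:L; in-air after throw: [b3@6:L b1@8:L b2@11:R]
Beat 6 (L): throw ball3 h=8 -> lands@14:L; in-air after throw: [b1@8:L b2@11:R b3@14:L]

Answer: ball1:lands@8:L ball2:lands@11:R ball3:lands@14:L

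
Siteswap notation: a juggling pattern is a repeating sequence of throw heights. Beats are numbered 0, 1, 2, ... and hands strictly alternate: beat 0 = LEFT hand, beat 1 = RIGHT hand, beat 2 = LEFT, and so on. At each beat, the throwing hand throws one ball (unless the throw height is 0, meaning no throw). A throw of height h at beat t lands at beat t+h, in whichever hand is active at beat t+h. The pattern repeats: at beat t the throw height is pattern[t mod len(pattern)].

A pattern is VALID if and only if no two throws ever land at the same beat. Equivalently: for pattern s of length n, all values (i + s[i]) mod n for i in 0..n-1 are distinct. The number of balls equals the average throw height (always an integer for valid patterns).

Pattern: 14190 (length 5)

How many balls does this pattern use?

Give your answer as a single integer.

Pattern = [1, 4, 1, 9, 0], length n = 5
  position 0: throw height = 1, running sum = 1
  position 1: throw height = 4, running sum = 5
  position 2: throw height = 1, running sum = 6
  position 3: throw height = 9, running sum = 15
  position 4: throw height = 0, running sum = 15
Total sum = 15; balls = sum / n = 15 / 5 = 3

Answer: 3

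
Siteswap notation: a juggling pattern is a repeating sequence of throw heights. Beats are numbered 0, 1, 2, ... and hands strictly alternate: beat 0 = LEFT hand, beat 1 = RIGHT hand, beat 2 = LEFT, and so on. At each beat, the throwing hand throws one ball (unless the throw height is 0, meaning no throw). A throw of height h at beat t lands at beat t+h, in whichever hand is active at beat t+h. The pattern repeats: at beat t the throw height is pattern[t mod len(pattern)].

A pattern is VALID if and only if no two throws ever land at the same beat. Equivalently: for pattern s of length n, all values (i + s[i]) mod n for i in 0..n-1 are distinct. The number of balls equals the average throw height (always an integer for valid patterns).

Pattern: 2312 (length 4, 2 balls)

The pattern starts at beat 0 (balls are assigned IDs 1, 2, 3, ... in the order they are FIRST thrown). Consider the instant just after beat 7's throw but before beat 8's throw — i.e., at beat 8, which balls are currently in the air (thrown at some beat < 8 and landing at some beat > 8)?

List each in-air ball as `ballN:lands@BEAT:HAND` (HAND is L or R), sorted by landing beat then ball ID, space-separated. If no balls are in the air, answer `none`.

Answer: ball2:lands@9:R

Derivation:
Beat 0 (L): throw ball1 h=2 -> lands@2:L; in-air after throw: [b1@2:L]
Beat 1 (R): throw ball2 h=3 -> lands@4:L; in-air after throw: [b1@2:L b2@4:L]
Beat 2 (L): throw ball1 h=1 -> lands@3:R; in-air after throw: [b1@3:R b2@4:L]
Beat 3 (R): throw ball1 h=2 -> lands@5:R; in-air after throw: [b2@4:L b1@5:R]
Beat 4 (L): throw ball2 h=2 -> lands@6:L; in-air after throw: [b1@5:R b2@6:L]
Beat 5 (R): throw ball1 h=3 -> lands@8:L; in-air after throw: [b2@6:L b1@8:L]
Beat 6 (L): throw ball2 h=1 -> lands@7:R; in-air after throw: [b2@7:R b1@8:L]
Beat 7 (R): throw ball2 h=2 -> lands@9:R; in-air after throw: [b1@8:L b2@9:R]
Beat 8 (L): throw ball1 h=2 -> lands@10:L; in-air after throw: [b2@9:R b1@10:L]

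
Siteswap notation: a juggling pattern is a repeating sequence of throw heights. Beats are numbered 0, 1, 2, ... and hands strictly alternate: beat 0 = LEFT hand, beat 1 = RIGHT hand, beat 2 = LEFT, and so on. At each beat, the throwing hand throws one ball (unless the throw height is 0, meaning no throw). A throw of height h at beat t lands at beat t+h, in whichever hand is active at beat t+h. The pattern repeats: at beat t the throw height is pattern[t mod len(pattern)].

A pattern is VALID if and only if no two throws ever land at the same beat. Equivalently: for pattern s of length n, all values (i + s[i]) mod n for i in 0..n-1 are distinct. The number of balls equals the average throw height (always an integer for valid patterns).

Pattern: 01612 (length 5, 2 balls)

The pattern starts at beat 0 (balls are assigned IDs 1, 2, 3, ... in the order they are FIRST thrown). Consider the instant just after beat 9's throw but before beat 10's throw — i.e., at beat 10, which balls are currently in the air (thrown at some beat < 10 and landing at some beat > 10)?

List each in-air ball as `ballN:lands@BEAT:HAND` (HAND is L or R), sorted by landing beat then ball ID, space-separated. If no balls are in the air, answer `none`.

Beat 1 (R): throw ball1 h=1 -> lands@2:L; in-air after throw: [b1@2:L]
Beat 2 (L): throw ball1 h=6 -> lands@8:L; in-air after throw: [b1@8:L]
Beat 3 (R): throw ball2 h=1 -> lands@4:L; in-air after throw: [b2@4:L b1@8:L]
Beat 4 (L): throw ball2 h=2 -> lands@6:L; in-air after throw: [b2@6:L b1@8:L]
Beat 6 (L): throw ball2 h=1 -> lands@7:R; in-air after throw: [b2@7:R b1@8:L]
Beat 7 (R): throw ball2 h=6 -> lands@13:R; in-air after throw: [b1@8:L b2@13:R]
Beat 8 (L): throw ball1 h=1 -> lands@9:R; in-air after throw: [b1@9:R b2@13:R]
Beat 9 (R): throw ball1 h=2 -> lands@11:R; in-air after throw: [b1@11:R b2@13:R]

Answer: ball1:lands@11:R ball2:lands@13:R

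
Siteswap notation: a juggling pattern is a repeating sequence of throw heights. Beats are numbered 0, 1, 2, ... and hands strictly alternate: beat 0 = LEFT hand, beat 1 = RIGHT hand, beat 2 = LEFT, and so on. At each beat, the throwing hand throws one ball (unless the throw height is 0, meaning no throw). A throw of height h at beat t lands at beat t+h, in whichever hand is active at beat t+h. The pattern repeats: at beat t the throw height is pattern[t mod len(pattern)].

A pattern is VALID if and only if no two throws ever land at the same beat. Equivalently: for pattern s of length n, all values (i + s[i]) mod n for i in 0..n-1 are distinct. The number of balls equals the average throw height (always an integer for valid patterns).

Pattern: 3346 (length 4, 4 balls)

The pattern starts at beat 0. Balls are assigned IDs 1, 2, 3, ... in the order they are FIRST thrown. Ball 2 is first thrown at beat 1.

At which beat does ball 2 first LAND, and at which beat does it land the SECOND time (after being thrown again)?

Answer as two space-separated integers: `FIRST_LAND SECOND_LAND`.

Answer: 4 7

Derivation:
Beat 0 (L): throw ball1 h=3 -> lands@3:R; in-air after throw: [b1@3:R]
Beat 1 (R): throw ball2 h=3 -> lands@4:L; in-air after throw: [b1@3:R b2@4:L]
Beat 2 (L): throw ball3 h=4 -> lands@6:L; in-air after throw: [b1@3:R b2@4:L b3@6:L]
Beat 3 (R): throw ball1 h=6 -> lands@9:R; in-air after throw: [b2@4:L b3@6:L b1@9:R]
Beat 4 (L): throw ball2 h=3 -> lands@7:R; in-air after throw: [b3@6:L b2@7:R b1@9:R]
Beat 5 (R): throw ball4 h=3 -> lands@8:L; in-air after throw: [b3@6:L b2@7:R b4@8:L b1@9:R]
Beat 6 (L): throw ball3 h=4 -> lands@10:L; in-air after throw: [b2@7:R b4@8:L b1@9:R b3@10:L]
Beat 7 (R): throw ball2 h=6 -> lands@13:R; in-air after throw: [b4@8:L b1@9:R b3@10:L b2@13:R]
Ball 2: thrown@1 h=3 -> first land @4; rethrown@4 h=3 -> second land @7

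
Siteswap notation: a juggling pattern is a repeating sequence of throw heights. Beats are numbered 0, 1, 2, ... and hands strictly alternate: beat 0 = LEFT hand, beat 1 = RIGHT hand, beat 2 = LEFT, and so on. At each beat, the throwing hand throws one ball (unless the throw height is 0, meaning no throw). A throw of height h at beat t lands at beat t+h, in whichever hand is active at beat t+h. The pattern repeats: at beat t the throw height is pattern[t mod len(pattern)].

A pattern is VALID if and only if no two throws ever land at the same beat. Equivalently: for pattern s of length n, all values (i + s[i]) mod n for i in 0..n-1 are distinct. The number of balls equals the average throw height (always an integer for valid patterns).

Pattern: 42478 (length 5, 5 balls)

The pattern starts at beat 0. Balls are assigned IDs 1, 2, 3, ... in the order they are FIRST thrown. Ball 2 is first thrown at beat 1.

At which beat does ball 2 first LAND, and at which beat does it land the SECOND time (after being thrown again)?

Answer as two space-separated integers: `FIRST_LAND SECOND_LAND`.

Beat 0 (L): throw ball1 h=4 -> lands@4:L; in-air after throw: [b1@4:L]
Beat 1 (R): throw ball2 h=2 -> lands@3:R; in-air after throw: [b2@3:R b1@4:L]
Beat 2 (L): throw ball3 h=4 -> lands@6:L; in-air after throw: [b2@3:R b1@4:L b3@6:L]
Beat 3 (R): throw ball2 h=7 -> lands@10:L; in-air after throw: [b1@4:L b3@6:L b2@10:L]
Beat 4 (L): throw ball1 h=8 -> lands@12:L; in-air after throw: [b3@6:L b2@10:L b1@12:L]
Beat 5 (R): throw ball4 h=4 -> lands@9:R; in-air after throw: [b3@6:L b4@9:R b2@10:L b1@12:L]
Beat 6 (L): throw ball3 h=2 -> lands@8:L; in-air after throw: [b3@8:L b4@9:R b2@10:L b1@12:L]
Beat 7 (R): throw ball5 h=4 -> lands@11:R; in-air after throw: [b3@8:L b4@9:R b2@10:L b5@11:R b1@12:L]
Beat 8 (L): throw ball3 h=7 -> lands@15:R; in-air after throw: [b4@9:R b2@10:L b5@11:R b1@12:L b3@15:R]
Beat 9 (R): throw ball4 h=8 -> lands@17:R; in-air after throw: [b2@10:L b5@11:R b1@12:L b3@15:R b4@17:R]
Beat 10 (L): throw ball2 h=4 -> lands@14:L; in-air after throw: [b5@11:R b1@12:L b2@14:L b3@15:R b4@17:R]
Ball 2: thrown@1 h=2 -> first land @3; rethrown@3 h=7 -> second land @10

Answer: 3 10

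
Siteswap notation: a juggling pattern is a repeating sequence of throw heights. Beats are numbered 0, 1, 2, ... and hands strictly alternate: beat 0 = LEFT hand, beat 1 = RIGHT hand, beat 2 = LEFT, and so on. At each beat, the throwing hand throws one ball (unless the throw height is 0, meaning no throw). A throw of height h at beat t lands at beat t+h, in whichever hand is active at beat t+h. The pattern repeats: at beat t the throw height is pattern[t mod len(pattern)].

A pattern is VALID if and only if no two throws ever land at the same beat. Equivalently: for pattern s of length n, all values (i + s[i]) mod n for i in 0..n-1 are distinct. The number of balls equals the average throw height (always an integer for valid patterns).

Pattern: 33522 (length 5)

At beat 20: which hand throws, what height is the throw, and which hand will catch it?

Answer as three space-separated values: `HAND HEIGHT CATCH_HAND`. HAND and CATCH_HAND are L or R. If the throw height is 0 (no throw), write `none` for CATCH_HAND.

Beat 20: 20 mod 2 = 0, so hand = L
Throw height = pattern[20 mod 5] = pattern[0] = 3
Lands at beat 20+3=23, 23 mod 2 = 1, so catch hand = R

Answer: L 3 R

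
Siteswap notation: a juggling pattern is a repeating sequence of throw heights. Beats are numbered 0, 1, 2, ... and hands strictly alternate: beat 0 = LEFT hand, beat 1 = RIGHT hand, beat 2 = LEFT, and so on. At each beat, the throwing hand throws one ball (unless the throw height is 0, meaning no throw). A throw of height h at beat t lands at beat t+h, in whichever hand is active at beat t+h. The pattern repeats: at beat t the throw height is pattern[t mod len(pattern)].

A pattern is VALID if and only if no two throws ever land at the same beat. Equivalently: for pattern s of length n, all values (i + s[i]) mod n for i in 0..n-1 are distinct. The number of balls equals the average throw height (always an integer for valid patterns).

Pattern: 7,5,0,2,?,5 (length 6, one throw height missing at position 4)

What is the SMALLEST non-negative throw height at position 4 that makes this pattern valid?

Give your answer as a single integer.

Answer: 5

Derivation:
i=0: (0 + 7) mod 6 = 1
i=1: (1 + 5) mod 6 = 0
i=2: (2 + 0) mod 6 = 2
i=3: (3 + 2) mod 6 = 5
i=4: s[i]=? (unknown)
i=5: (5 + 5) mod 6 = 4
Known residues: [0, 1, 2, 4, 5]; need a permutation of 0..5, so missing residue r = 3
Need (4 + s) mod 6 = 3; smallest s = (3 - 4) mod 6 = 5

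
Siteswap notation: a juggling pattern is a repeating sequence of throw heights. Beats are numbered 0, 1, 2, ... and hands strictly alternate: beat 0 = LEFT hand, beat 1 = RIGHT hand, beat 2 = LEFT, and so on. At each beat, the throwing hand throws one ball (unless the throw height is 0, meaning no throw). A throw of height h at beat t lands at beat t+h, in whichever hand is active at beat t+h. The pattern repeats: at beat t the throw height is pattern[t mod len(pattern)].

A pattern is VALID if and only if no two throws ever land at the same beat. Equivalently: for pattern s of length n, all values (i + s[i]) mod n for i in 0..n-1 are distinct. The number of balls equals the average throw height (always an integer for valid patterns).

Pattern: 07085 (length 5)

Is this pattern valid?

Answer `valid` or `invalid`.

Answer: valid

Derivation:
i=0: (i + s[i]) mod n = (0 + 0) mod 5 = 0
i=1: (i + s[i]) mod n = (1 + 7) mod 5 = 3
i=2: (i + s[i]) mod n = (2 + 0) mod 5 = 2
i=3: (i + s[i]) mod n = (3 + 8) mod 5 = 1
i=4: (i + s[i]) mod n = (4 + 5) mod 5 = 4
Residues: [0, 3, 2, 1, 4], distinct: True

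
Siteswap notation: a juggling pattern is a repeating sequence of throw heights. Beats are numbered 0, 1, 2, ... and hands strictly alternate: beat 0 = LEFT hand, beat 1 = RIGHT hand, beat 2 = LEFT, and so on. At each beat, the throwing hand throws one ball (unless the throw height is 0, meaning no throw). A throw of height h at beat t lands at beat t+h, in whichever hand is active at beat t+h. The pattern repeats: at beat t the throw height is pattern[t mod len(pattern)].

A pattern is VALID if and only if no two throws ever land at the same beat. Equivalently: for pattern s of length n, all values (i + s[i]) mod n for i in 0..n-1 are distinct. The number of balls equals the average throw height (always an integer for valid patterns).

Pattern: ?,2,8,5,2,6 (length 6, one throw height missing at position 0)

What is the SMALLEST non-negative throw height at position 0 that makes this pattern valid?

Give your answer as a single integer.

i=0: s[i]=? (unknown)
i=1: (1 + 2) mod 6 = 3
i=2: (2 + 8) mod 6 = 4
i=3: (3 + 5) mod 6 = 2
i=4: (4 + 2) mod 6 = 0
i=5: (5 + 6) mod 6 = 5
Known residues: [0, 2, 3, 4, 5]; need a permutation of 0..5, so missing residue r = 1
Need (0 + s) mod 6 = 1; smallest s = (1 - 0) mod 6 = 1

Answer: 1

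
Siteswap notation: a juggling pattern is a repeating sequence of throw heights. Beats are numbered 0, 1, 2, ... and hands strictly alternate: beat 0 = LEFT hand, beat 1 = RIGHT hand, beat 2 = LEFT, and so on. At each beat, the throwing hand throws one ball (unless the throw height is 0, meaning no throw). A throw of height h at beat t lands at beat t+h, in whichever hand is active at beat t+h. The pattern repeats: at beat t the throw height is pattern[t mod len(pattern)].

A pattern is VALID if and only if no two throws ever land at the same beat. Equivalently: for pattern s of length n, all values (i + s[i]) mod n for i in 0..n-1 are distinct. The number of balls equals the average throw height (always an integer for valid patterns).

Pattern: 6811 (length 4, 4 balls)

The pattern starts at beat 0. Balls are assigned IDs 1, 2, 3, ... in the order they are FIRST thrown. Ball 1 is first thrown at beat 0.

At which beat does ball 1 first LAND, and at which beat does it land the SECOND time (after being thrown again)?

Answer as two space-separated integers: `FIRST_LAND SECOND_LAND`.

Answer: 6 7

Derivation:
Beat 0 (L): throw ball1 h=6 -> lands@6:L; in-air after throw: [b1@6:L]
Beat 1 (R): throw ball2 h=8 -> lands@9:R; in-air after throw: [b1@6:L b2@9:R]
Beat 2 (L): throw ball3 h=1 -> lands@3:R; in-air after throw: [b3@3:R b1@6:L b2@9:R]
Beat 3 (R): throw ball3 h=1 -> lands@4:L; in-air after throw: [b3@4:L b1@6:L b2@9:R]
Beat 4 (L): throw ball3 h=6 -> lands@10:L; in-air after throw: [b1@6:L b2@9:R b3@10:L]
Beat 5 (R): throw ball4 h=8 -> lands@13:R; in-air after throw: [b1@6:L b2@9:R b3@10:L b4@13:R]
Beat 6 (L): throw ball1 h=1 -> lands@7:R; in-air after throw: [b1@7:R b2@9:R b3@10:L b4@13:R]
Beat 7 (R): throw ball1 h=1 -> lands@8:L; in-air after throw: [b1@8:L b2@9:R b3@10:L b4@13:R]
Ball 1: thrown@0 h=6 -> first land @6; rethrown@6 h=1 -> second land @7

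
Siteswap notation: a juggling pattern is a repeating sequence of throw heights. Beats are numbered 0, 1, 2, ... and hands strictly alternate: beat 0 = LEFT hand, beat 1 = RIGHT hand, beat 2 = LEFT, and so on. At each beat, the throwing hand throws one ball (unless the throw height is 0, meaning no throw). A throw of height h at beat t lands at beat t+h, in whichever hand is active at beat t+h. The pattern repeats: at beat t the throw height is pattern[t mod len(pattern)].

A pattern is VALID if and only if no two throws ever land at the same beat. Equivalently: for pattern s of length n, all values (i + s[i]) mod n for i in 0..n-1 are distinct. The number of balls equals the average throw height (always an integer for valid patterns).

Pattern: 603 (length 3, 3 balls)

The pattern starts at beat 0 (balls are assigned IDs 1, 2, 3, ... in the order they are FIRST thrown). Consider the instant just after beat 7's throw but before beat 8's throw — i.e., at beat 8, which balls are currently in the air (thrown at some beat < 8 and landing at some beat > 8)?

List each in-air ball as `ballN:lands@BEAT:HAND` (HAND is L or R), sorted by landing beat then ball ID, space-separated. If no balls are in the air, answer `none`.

Beat 0 (L): throw ball1 h=6 -> lands@6:L; in-air after throw: [b1@6:L]
Beat 2 (L): throw ball2 h=3 -> lands@5:R; in-air after throw: [b2@5:R b1@6:L]
Beat 3 (R): throw ball3 h=6 -> lands@9:R; in-air after throw: [b2@5:R b1@6:L b3@9:R]
Beat 5 (R): throw ball2 h=3 -> lands@8:L; in-air after throw: [b1@6:L b2@8:L b3@9:R]
Beat 6 (L): throw ball1 h=6 -> lands@12:L; in-air after throw: [b2@8:L b3@9:R b1@12:L]
Beat 8 (L): throw ball2 h=3 -> lands@11:R; in-air after throw: [b3@9:R b2@11:R b1@12:L]

Answer: ball3:lands@9:R ball1:lands@12:L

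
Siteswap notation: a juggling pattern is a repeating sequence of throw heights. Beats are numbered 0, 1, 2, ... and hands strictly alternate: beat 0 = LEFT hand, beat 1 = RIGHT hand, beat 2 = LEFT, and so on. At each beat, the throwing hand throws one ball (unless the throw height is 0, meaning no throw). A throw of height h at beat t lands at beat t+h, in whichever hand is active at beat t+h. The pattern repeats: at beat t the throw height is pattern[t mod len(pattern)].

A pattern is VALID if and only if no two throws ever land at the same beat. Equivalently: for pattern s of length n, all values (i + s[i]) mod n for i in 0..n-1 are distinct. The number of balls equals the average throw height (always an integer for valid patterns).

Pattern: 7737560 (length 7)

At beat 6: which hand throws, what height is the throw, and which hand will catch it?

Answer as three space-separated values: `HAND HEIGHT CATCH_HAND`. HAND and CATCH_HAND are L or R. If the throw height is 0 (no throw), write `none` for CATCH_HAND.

Beat 6: 6 mod 2 = 0, so hand = L
Throw height = pattern[6 mod 7] = pattern[6] = 0

Answer: L 0 none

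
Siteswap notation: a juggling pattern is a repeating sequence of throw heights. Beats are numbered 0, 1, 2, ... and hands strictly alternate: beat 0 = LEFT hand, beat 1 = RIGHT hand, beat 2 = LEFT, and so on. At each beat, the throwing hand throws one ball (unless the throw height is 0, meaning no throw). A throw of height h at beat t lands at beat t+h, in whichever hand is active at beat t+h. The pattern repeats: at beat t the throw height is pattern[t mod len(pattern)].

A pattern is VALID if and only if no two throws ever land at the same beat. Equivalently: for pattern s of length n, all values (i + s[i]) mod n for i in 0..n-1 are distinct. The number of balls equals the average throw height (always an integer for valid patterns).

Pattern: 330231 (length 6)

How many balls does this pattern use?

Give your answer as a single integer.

Answer: 2

Derivation:
Pattern = [3, 3, 0, 2, 3, 1], length n = 6
  position 0: throw height = 3, running sum = 3
  position 1: throw height = 3, running sum = 6
  position 2: throw height = 0, running sum = 6
  position 3: throw height = 2, running sum = 8
  position 4: throw height = 3, running sum = 11
  position 5: throw height = 1, running sum = 12
Total sum = 12; balls = sum / n = 12 / 6 = 2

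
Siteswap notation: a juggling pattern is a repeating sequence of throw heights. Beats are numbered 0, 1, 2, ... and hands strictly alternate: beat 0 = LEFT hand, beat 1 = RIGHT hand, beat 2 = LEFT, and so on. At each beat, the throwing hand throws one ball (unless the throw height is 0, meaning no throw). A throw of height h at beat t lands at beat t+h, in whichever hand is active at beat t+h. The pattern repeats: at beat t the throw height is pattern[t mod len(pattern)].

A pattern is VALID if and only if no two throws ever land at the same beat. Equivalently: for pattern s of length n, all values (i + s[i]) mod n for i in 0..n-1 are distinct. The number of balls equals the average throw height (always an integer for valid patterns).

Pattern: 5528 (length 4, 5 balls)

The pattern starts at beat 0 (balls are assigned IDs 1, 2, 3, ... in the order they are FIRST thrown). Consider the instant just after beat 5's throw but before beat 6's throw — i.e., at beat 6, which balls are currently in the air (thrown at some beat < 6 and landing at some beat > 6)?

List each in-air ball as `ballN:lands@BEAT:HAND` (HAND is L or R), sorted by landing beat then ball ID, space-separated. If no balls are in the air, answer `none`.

Beat 0 (L): throw ball1 h=5 -> lands@5:R; in-air after throw: [b1@5:R]
Beat 1 (R): throw ball2 h=5 -> lands@6:L; in-air after throw: [b1@5:R b2@6:L]
Beat 2 (L): throw ball3 h=2 -> lands@4:L; in-air after throw: [b3@4:L b1@5:R b2@6:L]
Beat 3 (R): throw ball4 h=8 -> lands@11:R; in-air after throw: [b3@4:L b1@5:R b2@6:L b4@11:R]
Beat 4 (L): throw ball3 h=5 -> lands@9:R; in-air after throw: [b1@5:R b2@6:L b3@9:R b4@11:R]
Beat 5 (R): throw ball1 h=5 -> lands@10:L; in-air after throw: [b2@6:L b3@9:R b1@10:L b4@11:R]
Beat 6 (L): throw ball2 h=2 -> lands@8:L; in-air after throw: [b2@8:L b3@9:R b1@10:L b4@11:R]

Answer: ball3:lands@9:R ball1:lands@10:L ball4:lands@11:R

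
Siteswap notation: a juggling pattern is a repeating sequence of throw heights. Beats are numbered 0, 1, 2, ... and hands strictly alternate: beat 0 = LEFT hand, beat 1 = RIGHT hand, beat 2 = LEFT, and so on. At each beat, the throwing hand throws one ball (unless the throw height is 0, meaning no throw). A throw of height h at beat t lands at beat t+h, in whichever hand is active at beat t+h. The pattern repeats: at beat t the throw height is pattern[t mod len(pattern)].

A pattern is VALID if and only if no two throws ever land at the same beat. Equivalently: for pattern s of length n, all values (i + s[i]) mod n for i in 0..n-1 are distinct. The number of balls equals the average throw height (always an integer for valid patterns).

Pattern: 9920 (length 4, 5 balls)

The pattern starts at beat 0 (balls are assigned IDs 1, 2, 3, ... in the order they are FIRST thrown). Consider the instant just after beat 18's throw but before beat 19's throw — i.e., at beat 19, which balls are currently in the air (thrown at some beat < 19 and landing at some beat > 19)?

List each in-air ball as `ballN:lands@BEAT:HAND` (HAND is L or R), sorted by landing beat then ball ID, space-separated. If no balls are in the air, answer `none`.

Beat 0 (L): throw ball1 h=9 -> lands@9:R; in-air after throw: [b1@9:R]
Beat 1 (R): throw ball2 h=9 -> lands@10:L; in-air after throw: [b1@9:R b2@10:L]
Beat 2 (L): throw ball3 h=2 -> lands@4:L; in-air after throw: [b3@4:L b1@9:R b2@10:L]
Beat 4 (L): throw ball3 h=9 -> lands@13:R; in-air after throw: [b1@9:R b2@10:L b3@13:R]
Beat 5 (R): throw ball4 h=9 -> lands@14:L; in-air after throw: [b1@9:R b2@10:L b3@13:R b4@14:L]
Beat 6 (L): throw ball5 h=2 -> lands@8:L; in-air after throw: [b5@8:L b1@9:R b2@10:L b3@13:R b4@14:L]
Beat 8 (L): throw ball5 h=9 -> lands@17:R; in-air after throw: [b1@9:R b2@10:L b3@13:R b4@14:L b5@17:R]
Beat 9 (R): throw ball1 h=9 -> lands@18:L; in-air after throw: [b2@10:L b3@13:R b4@14:L b5@17:R b1@18:L]
Beat 10 (L): throw ball2 h=2 -> lands@12:L; in-air after throw: [b2@12:L b3@13:R b4@14:L b5@17:R b1@18:L]
Beat 12 (L): throw ball2 h=9 -> lands@21:R; in-air after throw: [b3@13:R b4@14:L b5@17:R b1@18:L b2@21:R]
Beat 13 (R): throw ball3 h=9 -> lands@22:L; in-air after throw: [b4@14:L b5@17:R b1@18:L b2@21:R b3@22:L]
Beat 14 (L): throw ball4 h=2 -> lands@16:L; in-air after throw: [b4@16:L b5@17:R b1@18:L b2@21:R b3@22:L]
Beat 16 (L): throw ball4 h=9 -> lands@25:R; in-air after throw: [b5@17:R b1@18:L b2@21:R b3@22:L b4@25:R]
Beat 17 (R): throw ball5 h=9 -> lands@26:L; in-air after throw: [b1@18:L b2@21:R b3@22:L b4@25:R b5@26:L]
Beat 18 (L): throw ball1 h=2 -> lands@20:L; in-air after throw: [b1@20:L b2@21:R b3@22:L b4@25:R b5@26:L]

Answer: ball1:lands@20:L ball2:lands@21:R ball3:lands@22:L ball4:lands@25:R ball5:lands@26:L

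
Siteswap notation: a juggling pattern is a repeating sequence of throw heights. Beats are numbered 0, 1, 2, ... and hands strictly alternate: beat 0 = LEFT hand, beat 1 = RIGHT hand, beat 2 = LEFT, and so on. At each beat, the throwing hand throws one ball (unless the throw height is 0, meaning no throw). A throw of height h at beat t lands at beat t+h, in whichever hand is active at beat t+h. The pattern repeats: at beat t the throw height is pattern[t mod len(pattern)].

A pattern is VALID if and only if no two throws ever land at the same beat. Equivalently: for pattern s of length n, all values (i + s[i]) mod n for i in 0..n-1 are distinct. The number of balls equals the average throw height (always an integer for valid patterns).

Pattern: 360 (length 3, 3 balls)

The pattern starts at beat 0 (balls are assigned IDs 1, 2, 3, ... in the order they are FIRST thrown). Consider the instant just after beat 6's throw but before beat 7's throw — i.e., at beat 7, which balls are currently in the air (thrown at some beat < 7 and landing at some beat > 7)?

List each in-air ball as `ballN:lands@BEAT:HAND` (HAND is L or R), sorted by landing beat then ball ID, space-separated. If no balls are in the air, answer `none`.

Answer: ball1:lands@9:R ball3:lands@10:L

Derivation:
Beat 0 (L): throw ball1 h=3 -> lands@3:R; in-air after throw: [b1@3:R]
Beat 1 (R): throw ball2 h=6 -> lands@7:R; in-air after throw: [b1@3:R b2@7:R]
Beat 3 (R): throw ball1 h=3 -> lands@6:L; in-air after throw: [b1@6:L b2@7:R]
Beat 4 (L): throw ball3 h=6 -> lands@10:L; in-air after throw: [b1@6:L b2@7:R b3@10:L]
Beat 6 (L): throw ball1 h=3 -> lands@9:R; in-air after throw: [b2@7:R b1@9:R b3@10:L]
Beat 7 (R): throw ball2 h=6 -> lands@13:R; in-air after throw: [b1@9:R b3@10:L b2@13:R]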